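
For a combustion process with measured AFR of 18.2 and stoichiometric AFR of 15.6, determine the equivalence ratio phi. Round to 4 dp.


phi = AFR_stoich / AFR_actual
phi = 15.6 / 18.2 = 0.8571


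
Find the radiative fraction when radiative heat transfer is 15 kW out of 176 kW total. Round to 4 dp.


f_rad = Q_rad / Q_total
f_rad = 15 / 176 = 0.0852


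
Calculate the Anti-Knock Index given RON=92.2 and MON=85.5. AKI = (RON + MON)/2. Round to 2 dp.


AKI = (RON + MON) / 2
AKI = (92.2 + 85.5) / 2
AKI = 177.7 / 2 = 88.85


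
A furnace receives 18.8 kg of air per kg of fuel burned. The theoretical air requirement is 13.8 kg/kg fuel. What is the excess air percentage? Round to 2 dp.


Excess air = actual - stoichiometric = 18.8 - 13.8 = 5.00 kg/kg fuel
Excess air % = (excess / stoich) * 100 = (5.00 / 13.8) * 100 = 36.23%


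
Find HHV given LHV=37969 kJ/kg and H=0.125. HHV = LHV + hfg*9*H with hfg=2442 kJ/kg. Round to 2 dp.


HHV = LHV + hfg * 9 * H
Water addition = 2442 * 9 * 0.125 = 2747.250 kJ/kg
HHV = 37969 + 2747.250 = 40716.25 kJ/kg


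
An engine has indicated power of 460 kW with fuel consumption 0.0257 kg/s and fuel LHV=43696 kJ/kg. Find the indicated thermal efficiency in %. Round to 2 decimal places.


eta_ith = (IP / (mf * LHV)) * 100
Denominator = 0.0257 * 43696 = 1122.9872 kW
eta_ith = (460 / 1122.9872) * 100 = 40.96%


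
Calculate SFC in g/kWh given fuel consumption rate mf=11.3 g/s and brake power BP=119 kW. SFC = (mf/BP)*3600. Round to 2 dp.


SFC = (mf / BP) * 3600
Rate = 11.3 / 119 = 0.094958 g/(s*kW)
SFC = 0.094958 * 3600 = 341.85 g/kWh


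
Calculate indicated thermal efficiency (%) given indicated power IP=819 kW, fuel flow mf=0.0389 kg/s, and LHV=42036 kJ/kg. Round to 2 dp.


eta_ith = (IP / (mf * LHV)) * 100
Denominator = 0.0389 * 42036 = 1635.2004 kW
eta_ith = (819 / 1635.2004) * 100 = 50.09%


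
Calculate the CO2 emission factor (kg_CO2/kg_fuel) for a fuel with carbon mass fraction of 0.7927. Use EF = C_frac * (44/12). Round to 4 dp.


EF = C_frac * (M_CO2 / M_C)
EF = 0.7927 * (44/12)
EF = 0.7927 * 3.666667 = 2.9066 kg_CO2/kg_fuel


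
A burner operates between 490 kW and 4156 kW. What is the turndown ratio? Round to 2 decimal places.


TDR = Q_max / Q_min
TDR = 4156 / 490 = 8.48


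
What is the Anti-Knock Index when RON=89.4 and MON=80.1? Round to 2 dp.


AKI = (RON + MON) / 2
AKI = (89.4 + 80.1) / 2
AKI = 169.5 / 2 = 84.75


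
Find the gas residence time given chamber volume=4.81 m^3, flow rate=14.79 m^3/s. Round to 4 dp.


tau = V / Q_flow
tau = 4.81 / 14.79 = 0.3252 s


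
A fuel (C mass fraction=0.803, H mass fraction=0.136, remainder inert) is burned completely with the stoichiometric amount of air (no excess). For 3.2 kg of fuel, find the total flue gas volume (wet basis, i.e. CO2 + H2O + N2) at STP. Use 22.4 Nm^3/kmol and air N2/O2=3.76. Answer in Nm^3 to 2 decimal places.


Per kg fuel: CO2 = (C/12 kmol)*22.4 = (0.803/12)*22.4 = 1.49893 Nm^3
Per kg fuel: H2O = (H/2 kmol)*22.4 = (0.136/2)*22.4 = 1.52320 Nm^3
O2 needed per kg fuel = C/12 + H/4 = 0.803/12 + 0.136/4 = 0.10091667 kmol
Per kg fuel: N2 = O2*3.76*22.4 = 0.10091667*3.76*22.4 = 8.49961 Nm^3
Total per kg = 1.49893 + 1.52320 + 8.49961 = 11.52174 Nm^3
Total = 11.52174 * 3.2 = 36.87 Nm^3


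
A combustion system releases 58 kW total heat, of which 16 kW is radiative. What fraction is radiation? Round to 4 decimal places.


f_rad = Q_rad / Q_total
f_rad = 16 / 58 = 0.2759


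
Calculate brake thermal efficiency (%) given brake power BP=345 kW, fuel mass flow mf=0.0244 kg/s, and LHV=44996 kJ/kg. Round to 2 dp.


eta_BTE = (BP / (mf * LHV)) * 100
Denominator = 0.0244 * 44996 = 1097.9024 kW
eta_BTE = (345 / 1097.9024) * 100 = 31.42%


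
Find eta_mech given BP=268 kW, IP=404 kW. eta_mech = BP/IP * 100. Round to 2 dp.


eta_mech = (BP / IP) * 100
Ratio = 268 / 404 = 0.6634
eta_mech = 0.6634 * 100 = 66.34%


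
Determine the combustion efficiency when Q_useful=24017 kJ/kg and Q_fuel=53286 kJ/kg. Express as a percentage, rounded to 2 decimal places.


Efficiency = (Q_useful / Q_fuel) * 100
Efficiency = (24017 / 53286) * 100
Efficiency = 0.4507 * 100 = 45.07%


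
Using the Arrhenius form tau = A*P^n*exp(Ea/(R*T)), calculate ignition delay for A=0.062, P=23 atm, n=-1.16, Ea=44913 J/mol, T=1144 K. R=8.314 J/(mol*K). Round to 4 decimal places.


tau = A * P^n * exp(Ea/(R*T))
P^n = 23^(-1.16) = 0.02632666
Ea/(R*T) = 44913/(8.314*1144) = 4.722109
exp(Ea/(R*T)) = 112.405081
tau = 0.062 * 0.02632666 * 112.405081 = 0.1835 ms


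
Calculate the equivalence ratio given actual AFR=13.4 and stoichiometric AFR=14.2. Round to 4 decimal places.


phi = AFR_stoich / AFR_actual
phi = 14.2 / 13.4 = 1.0597


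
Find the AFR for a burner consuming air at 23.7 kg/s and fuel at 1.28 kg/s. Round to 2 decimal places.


AFR = m_air / m_fuel
AFR = 23.7 / 1.28 = 18.52


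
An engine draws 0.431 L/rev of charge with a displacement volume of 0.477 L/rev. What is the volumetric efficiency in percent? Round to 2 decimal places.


eta_v = (V_actual / V_disp) * 100
Ratio = 0.431 / 0.477 = 0.9036
eta_v = 0.9036 * 100 = 90.36%


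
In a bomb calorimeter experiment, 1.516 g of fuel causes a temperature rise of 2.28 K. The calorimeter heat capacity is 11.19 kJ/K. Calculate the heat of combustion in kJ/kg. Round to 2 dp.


Hc = C_cal * delta_T / m_fuel
Q_released = 11.19 * 2.28 = 25.5132 kJ
m_fuel = 1.516 g = 1.516/1000 kg = 0.001516 kg
Hc = 25.5132 / 0.001516 = 16829.29 kJ/kg


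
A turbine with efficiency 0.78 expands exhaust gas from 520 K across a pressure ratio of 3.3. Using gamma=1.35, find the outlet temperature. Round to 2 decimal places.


T_out = T_in * (1 - eta * (1 - PR^(-(gamma-1)/gamma)))
Exponent = -(1.35-1)/1.35 = -0.25925926
PR^exp = 3.3^(-0.25925926) = 0.73378775
Factor = 1 - 0.78*(1 - 0.73378775) = 0.79235445
T_out = 520 * 0.79235445 = 412.02 K


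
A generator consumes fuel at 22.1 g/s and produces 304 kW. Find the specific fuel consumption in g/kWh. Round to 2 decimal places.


SFC = (mf / BP) * 3600
Rate = 22.1 / 304 = 0.072697 g/(s*kW)
SFC = 0.072697 * 3600 = 261.71 g/kWh


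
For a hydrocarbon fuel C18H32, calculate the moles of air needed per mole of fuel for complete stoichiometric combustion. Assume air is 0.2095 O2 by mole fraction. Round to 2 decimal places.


Balanced combustion: C18H32 + 26 O2 -> 18 CO2 + 16 H2O
O2 needed = C + H/4 = 18 + 32/4 = 26.00 moles
Air moles = O2 / 0.2095 = 26.00 / 0.2095 = 124.11 moles air


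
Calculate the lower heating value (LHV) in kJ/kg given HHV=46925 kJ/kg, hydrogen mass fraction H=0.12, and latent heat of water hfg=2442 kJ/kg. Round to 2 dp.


LHV = HHV - hfg * 9 * H
Water correction = 2442 * 9 * 0.12 = 2637.360 kJ/kg
LHV = 46925 - 2637.360 = 44287.64 kJ/kg


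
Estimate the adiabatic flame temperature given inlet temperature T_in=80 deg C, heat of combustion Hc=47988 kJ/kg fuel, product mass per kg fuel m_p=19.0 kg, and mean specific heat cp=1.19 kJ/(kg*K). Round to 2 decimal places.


T_ad = T_in + Hc / (m_p * cp)
Denominator = 19.0 * 1.19 = 22.6100
Temperature rise = 47988 / 22.6100 = 2122.42 K
T_ad = 80 + 2122.42 = 2202.42 deg C


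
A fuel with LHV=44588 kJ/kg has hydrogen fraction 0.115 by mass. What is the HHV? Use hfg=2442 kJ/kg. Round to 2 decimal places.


HHV = LHV + hfg * 9 * H
Water addition = 2442 * 9 * 0.115 = 2527.470 kJ/kg
HHV = 44588 + 2527.470 = 47115.47 kJ/kg


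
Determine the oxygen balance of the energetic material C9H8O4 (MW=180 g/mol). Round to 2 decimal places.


OB = -1600 * (2C + H/2 - O) / MW
Inner = 2*9 + 8/2 - 4 = 18.00
OB = -1600 * 18.00 / 180 = -160.00%


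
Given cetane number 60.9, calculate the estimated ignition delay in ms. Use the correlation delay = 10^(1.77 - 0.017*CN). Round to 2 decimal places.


delay = 10^(1.77 - 0.017*CN)
Exponent = 1.77 - 0.017*60.9 = 0.7347
delay = 10^0.7347 = 5.43 ms


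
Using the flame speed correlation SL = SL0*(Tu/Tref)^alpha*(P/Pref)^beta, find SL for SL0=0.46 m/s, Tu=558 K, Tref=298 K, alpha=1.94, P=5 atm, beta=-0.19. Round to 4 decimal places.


SL = SL0 * (Tu/Tref)^alpha * (P/Pref)^beta
T ratio = 558/298 = 1.87248322
(T ratio)^alpha = 1.87248322^1.94 = 3.376687
(P/Pref)^beta = 5^(-0.19) = 0.736539
SL = 0.46 * 3.376687 * 0.736539 = 1.1440 m/s


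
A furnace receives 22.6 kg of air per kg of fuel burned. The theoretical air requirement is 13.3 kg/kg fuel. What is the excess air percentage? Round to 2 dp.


Excess air = actual - stoichiometric = 22.6 - 13.3 = 9.30 kg/kg fuel
Excess air % = (excess / stoich) * 100 = (9.30 / 13.3) * 100 = 69.92%


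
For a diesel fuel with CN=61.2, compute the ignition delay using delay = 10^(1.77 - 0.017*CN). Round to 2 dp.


delay = 10^(1.77 - 0.017*CN)
Exponent = 1.77 - 0.017*61.2 = 0.7296
delay = 10^0.7296 = 5.37 ms


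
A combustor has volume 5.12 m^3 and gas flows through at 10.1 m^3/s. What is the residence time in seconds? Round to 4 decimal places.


tau = V / Q_flow
tau = 5.12 / 10.1 = 0.5069 s


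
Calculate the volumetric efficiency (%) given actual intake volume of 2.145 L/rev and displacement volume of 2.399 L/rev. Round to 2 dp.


eta_v = (V_actual / V_disp) * 100
Ratio = 2.145 / 2.399 = 0.8941
eta_v = 0.8941 * 100 = 89.41%


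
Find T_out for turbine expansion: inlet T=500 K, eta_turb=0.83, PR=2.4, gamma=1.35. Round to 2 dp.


T_out = T_in * (1 - eta * (1 - PR^(-(gamma-1)/gamma)))
Exponent = -(1.35-1)/1.35 = -0.25925926
PR^exp = 2.4^(-0.25925926) = 0.79694200
Factor = 1 - 0.83*(1 - 0.79694200) = 0.83146186
T_out = 500 * 0.83146186 = 415.73 K


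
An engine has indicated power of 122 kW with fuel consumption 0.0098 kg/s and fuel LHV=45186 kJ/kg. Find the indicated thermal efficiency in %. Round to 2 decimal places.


eta_ith = (IP / (mf * LHV)) * 100
Denominator = 0.0098 * 45186 = 442.8228 kW
eta_ith = (122 / 442.8228) * 100 = 27.55%


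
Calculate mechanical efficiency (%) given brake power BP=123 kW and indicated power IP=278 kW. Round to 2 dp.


eta_mech = (BP / IP) * 100
Ratio = 123 / 278 = 0.4424
eta_mech = 0.4424 * 100 = 44.24%


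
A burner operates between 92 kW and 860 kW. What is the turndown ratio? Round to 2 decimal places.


TDR = Q_max / Q_min
TDR = 860 / 92 = 9.35


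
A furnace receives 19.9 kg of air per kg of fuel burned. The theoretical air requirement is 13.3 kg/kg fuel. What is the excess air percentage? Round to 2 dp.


Excess air = actual - stoichiometric = 19.9 - 13.3 = 6.60 kg/kg fuel
Excess air % = (excess / stoich) * 100 = (6.60 / 13.3) * 100 = 49.62%


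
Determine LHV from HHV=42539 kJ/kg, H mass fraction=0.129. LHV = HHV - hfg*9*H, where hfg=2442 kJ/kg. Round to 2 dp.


LHV = HHV - hfg * 9 * H
Water correction = 2442 * 9 * 0.129 = 2835.162 kJ/kg
LHV = 42539 - 2835.162 = 39703.84 kJ/kg


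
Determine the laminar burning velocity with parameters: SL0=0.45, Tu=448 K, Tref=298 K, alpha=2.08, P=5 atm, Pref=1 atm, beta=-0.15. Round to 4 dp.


SL = SL0 * (Tu/Tref)^alpha * (P/Pref)^beta
T ratio = 448/298 = 1.50335570
(T ratio)^alpha = 1.50335570^2.08 = 2.335008
(P/Pref)^beta = 5^(-0.15) = 0.785515
SL = 0.45 * 2.335008 * 0.785515 = 0.8254 m/s


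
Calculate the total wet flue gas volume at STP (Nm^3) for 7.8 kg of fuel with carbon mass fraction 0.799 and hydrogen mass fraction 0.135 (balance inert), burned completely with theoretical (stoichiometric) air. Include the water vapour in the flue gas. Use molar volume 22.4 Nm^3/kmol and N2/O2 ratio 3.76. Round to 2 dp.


Per kg fuel: CO2 = (C/12 kmol)*22.4 = (0.799/12)*22.4 = 1.49147 Nm^3
Per kg fuel: H2O = (H/2 kmol)*22.4 = (0.135/2)*22.4 = 1.51200 Nm^3
O2 needed per kg fuel = C/12 + H/4 = 0.799/12 + 0.135/4 = 0.10033333 kmol
Per kg fuel: N2 = O2*3.76*22.4 = 0.10033333*3.76*22.4 = 8.45047 Nm^3
Total per kg = 1.49147 + 1.51200 + 8.45047 = 11.45394 Nm^3
Total = 11.45394 * 7.8 = 89.34 Nm^3


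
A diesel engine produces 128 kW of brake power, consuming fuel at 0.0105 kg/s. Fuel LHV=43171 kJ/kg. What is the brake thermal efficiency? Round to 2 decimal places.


eta_BTE = (BP / (mf * LHV)) * 100
Denominator = 0.0105 * 43171 = 453.2955 kW
eta_BTE = (128 / 453.2955) * 100 = 28.24%


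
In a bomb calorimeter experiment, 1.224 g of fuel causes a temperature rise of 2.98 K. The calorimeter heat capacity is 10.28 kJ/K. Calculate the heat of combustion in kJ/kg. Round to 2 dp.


Hc = C_cal * delta_T / m_fuel
Q_released = 10.28 * 2.98 = 30.6344 kJ
m_fuel = 1.224 g = 1.224/1000 kg = 0.001224 kg
Hc = 30.6344 / 0.001224 = 25028.10 kJ/kg


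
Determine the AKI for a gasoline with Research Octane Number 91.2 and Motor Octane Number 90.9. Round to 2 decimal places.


AKI = (RON + MON) / 2
AKI = (91.2 + 90.9) / 2
AKI = 182.1 / 2 = 91.05


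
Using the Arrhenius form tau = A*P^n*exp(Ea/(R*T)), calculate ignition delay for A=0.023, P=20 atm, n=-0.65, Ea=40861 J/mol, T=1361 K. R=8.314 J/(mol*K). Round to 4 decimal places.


tau = A * P^n * exp(Ea/(R*T))
P^n = 20^(-0.65) = 0.14266929
Ea/(R*T) = 40861/(8.314*1361) = 3.611111
exp(Ea/(R*T)) = 37.007147
tau = 0.023 * 0.14266929 * 37.007147 = 0.1214 ms


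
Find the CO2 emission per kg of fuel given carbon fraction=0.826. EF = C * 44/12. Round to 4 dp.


EF = C_frac * (M_CO2 / M_C)
EF = 0.826 * (44/12)
EF = 0.826 * 3.666667 = 3.0287 kg_CO2/kg_fuel


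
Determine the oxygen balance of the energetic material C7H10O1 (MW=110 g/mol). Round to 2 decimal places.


OB = -1600 * (2C + H/2 - O) / MW
Inner = 2*7 + 10/2 - 1 = 18.00
OB = -1600 * 18.00 / 110 = -261.82%


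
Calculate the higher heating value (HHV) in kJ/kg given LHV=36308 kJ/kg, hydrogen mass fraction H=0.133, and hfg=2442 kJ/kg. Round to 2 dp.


HHV = LHV + hfg * 9 * H
Water addition = 2442 * 9 * 0.133 = 2923.074 kJ/kg
HHV = 36308 + 2923.074 = 39231.07 kJ/kg


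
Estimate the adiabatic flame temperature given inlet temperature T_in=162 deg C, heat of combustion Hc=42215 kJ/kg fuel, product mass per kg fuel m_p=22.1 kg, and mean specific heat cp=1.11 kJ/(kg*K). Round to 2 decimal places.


T_ad = T_in + Hc / (m_p * cp)
Denominator = 22.1 * 1.11 = 24.5310
Temperature rise = 42215 / 24.5310 = 1720.88 K
T_ad = 162 + 1720.88 = 1882.88 deg C


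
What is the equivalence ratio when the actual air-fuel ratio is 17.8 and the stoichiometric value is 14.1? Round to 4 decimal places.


phi = AFR_stoich / AFR_actual
phi = 14.1 / 17.8 = 0.7921


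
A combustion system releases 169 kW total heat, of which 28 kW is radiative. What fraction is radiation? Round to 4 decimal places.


f_rad = Q_rad / Q_total
f_rad = 28 / 169 = 0.1657


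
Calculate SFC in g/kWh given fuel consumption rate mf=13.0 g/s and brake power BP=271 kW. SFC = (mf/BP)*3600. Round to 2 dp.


SFC = (mf / BP) * 3600
Rate = 13.0 / 271 = 0.047970 g/(s*kW)
SFC = 0.047970 * 3600 = 172.69 g/kWh


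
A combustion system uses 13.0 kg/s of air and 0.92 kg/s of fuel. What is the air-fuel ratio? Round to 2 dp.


AFR = m_air / m_fuel
AFR = 13.0 / 0.92 = 14.13


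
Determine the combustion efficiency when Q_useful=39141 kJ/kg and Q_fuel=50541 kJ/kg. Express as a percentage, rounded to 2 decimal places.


Efficiency = (Q_useful / Q_fuel) * 100
Efficiency = (39141 / 50541) * 100
Efficiency = 0.7744 * 100 = 77.44%


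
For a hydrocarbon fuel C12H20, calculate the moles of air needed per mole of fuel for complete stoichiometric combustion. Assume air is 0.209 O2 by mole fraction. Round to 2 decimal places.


Balanced combustion: C12H20 + 17 O2 -> 12 CO2 + 10 H2O
O2 needed = C + H/4 = 12 + 20/4 = 17.00 moles
Air moles = O2 / 0.209 = 17.00 / 0.209 = 81.34 moles air


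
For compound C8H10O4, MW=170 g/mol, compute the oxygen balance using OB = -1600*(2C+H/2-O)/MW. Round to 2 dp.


OB = -1600 * (2C + H/2 - O) / MW
Inner = 2*8 + 10/2 - 4 = 17.00
OB = -1600 * 17.00 / 170 = -160.00%


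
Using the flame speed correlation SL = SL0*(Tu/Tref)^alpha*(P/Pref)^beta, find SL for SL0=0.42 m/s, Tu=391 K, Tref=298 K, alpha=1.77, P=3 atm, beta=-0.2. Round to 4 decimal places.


SL = SL0 * (Tu/Tref)^alpha * (P/Pref)^beta
T ratio = 391/298 = 1.31208054
(T ratio)^alpha = 1.31208054^1.77 = 1.617298
(P/Pref)^beta = 3^(-0.2) = 0.802742
SL = 0.42 * 1.617298 * 0.802742 = 0.5453 m/s


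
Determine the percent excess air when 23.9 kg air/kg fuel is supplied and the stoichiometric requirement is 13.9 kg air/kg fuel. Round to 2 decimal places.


Excess air = actual - stoichiometric = 23.9 - 13.9 = 10.00 kg/kg fuel
Excess air % = (excess / stoich) * 100 = (10.00 / 13.9) * 100 = 71.94%


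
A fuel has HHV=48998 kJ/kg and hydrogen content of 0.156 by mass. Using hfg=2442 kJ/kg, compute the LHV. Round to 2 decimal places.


LHV = HHV - hfg * 9 * H
Water correction = 2442 * 9 * 0.156 = 3428.568 kJ/kg
LHV = 48998 - 3428.568 = 45569.43 kJ/kg


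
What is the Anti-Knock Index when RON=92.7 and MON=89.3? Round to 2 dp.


AKI = (RON + MON) / 2
AKI = (92.7 + 89.3) / 2
AKI = 182.0 / 2 = 91.00


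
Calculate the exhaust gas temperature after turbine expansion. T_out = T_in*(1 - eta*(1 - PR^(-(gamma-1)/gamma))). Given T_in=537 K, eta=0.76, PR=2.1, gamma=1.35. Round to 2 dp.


T_out = T_in * (1 - eta * (1 - PR^(-(gamma-1)/gamma)))
Exponent = -(1.35-1)/1.35 = -0.25925926
PR^exp = 2.1^(-0.25925926) = 0.82501466
Factor = 1 - 0.76*(1 - 0.82501466) = 0.86701114
T_out = 537 * 0.86701114 = 465.58 K


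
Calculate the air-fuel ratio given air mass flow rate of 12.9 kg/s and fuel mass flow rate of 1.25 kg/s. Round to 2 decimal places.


AFR = m_air / m_fuel
AFR = 12.9 / 1.25 = 10.32


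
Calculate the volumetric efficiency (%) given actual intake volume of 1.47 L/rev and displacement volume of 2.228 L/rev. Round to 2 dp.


eta_v = (V_actual / V_disp) * 100
Ratio = 1.47 / 2.228 = 0.6598
eta_v = 0.6598 * 100 = 65.98%


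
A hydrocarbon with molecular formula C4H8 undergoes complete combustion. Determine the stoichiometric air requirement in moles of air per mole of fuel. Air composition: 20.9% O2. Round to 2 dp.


Balanced combustion: C4H8 + 6 O2 -> 4 CO2 + 4 H2O
O2 needed = C + H/4 = 4 + 8/4 = 6.00 moles
Air moles = O2 / 0.209 = 6.00 / 0.209 = 28.71 moles air


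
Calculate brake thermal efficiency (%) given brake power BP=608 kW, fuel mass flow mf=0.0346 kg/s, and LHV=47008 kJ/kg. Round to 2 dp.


eta_BTE = (BP / (mf * LHV)) * 100
Denominator = 0.0346 * 47008 = 1626.4768 kW
eta_BTE = (608 / 1626.4768) * 100 = 37.38%


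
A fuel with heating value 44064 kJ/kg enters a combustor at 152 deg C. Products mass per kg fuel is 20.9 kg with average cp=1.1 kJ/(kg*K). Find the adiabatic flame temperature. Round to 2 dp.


T_ad = T_in + Hc / (m_p * cp)
Denominator = 20.9 * 1.1 = 22.9900
Temperature rise = 44064 / 22.9900 = 1916.66 K
T_ad = 152 + 1916.66 = 2068.66 deg C


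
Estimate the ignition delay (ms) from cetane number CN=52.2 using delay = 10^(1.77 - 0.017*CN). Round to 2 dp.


delay = 10^(1.77 - 0.017*CN)
Exponent = 1.77 - 0.017*52.2 = 0.8826
delay = 10^0.8826 = 7.63 ms


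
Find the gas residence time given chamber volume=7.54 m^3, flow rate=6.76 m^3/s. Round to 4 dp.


tau = V / Q_flow
tau = 7.54 / 6.76 = 1.1154 s


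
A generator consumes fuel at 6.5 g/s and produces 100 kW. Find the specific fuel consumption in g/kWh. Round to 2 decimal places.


SFC = (mf / BP) * 3600
Rate = 6.5 / 100 = 0.065000 g/(s*kW)
SFC = 0.065000 * 3600 = 234.00 g/kWh


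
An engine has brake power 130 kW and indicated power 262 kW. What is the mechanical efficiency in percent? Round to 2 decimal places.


eta_mech = (BP / IP) * 100
Ratio = 130 / 262 = 0.4962
eta_mech = 0.4962 * 100 = 49.62%


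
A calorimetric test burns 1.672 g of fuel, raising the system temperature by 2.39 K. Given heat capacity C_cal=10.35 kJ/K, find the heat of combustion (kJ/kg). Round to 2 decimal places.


Hc = C_cal * delta_T / m_fuel
Q_released = 10.35 * 2.39 = 24.7365 kJ
m_fuel = 1.672 g = 1.672/1000 kg = 0.001672 kg
Hc = 24.7365 / 0.001672 = 14794.56 kJ/kg


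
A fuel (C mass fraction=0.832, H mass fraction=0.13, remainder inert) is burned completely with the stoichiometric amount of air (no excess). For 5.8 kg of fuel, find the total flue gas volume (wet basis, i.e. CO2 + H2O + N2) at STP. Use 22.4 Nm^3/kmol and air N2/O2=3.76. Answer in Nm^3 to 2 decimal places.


Per kg fuel: CO2 = (C/12 kmol)*22.4 = (0.832/12)*22.4 = 1.55307 Nm^3
Per kg fuel: H2O = (H/2 kmol)*22.4 = (0.13/2)*22.4 = 1.45600 Nm^3
O2 needed per kg fuel = C/12 + H/4 = 0.832/12 + 0.13/4 = 0.10183333 kmol
Per kg fuel: N2 = O2*3.76*22.4 = 0.10183333*3.76*22.4 = 8.57681 Nm^3
Total per kg = 1.55307 + 1.45600 + 8.57681 = 11.58588 Nm^3
Total = 11.58588 * 5.8 = 67.20 Nm^3


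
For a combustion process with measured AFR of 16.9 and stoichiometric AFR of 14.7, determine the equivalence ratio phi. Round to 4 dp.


phi = AFR_stoich / AFR_actual
phi = 14.7 / 16.9 = 0.8698


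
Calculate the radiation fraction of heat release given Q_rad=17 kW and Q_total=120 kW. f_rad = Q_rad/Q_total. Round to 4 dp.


f_rad = Q_rad / Q_total
f_rad = 17 / 120 = 0.1417


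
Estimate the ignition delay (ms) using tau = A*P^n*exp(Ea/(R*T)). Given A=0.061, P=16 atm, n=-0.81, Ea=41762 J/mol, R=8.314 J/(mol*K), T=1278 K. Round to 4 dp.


tau = A * P^n * exp(Ea/(R*T))
P^n = 16^(-0.81) = 0.10584316
Ea/(R*T) = 41762/(8.314*1278) = 3.930433
exp(Ea/(R*T)) = 50.929033
tau = 0.061 * 0.10584316 * 50.929033 = 0.3288 ms


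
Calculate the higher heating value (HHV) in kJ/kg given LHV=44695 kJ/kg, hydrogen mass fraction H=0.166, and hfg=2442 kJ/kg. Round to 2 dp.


HHV = LHV + hfg * 9 * H
Water addition = 2442 * 9 * 0.166 = 3648.348 kJ/kg
HHV = 44695 + 3648.348 = 48343.35 kJ/kg


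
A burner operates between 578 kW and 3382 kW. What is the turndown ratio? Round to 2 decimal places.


TDR = Q_max / Q_min
TDR = 3382 / 578 = 5.85


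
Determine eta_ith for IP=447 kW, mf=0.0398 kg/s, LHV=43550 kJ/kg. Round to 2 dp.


eta_ith = (IP / (mf * LHV)) * 100
Denominator = 0.0398 * 43550 = 1733.2900 kW
eta_ith = (447 / 1733.2900) * 100 = 25.79%


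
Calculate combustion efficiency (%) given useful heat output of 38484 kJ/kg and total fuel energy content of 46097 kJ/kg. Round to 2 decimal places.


Efficiency = (Q_useful / Q_fuel) * 100
Efficiency = (38484 / 46097) * 100
Efficiency = 0.8348 * 100 = 83.48%


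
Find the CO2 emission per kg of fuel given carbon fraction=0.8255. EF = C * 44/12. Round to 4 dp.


EF = C_frac * (M_CO2 / M_C)
EF = 0.8255 * (44/12)
EF = 0.8255 * 3.666667 = 3.0268 kg_CO2/kg_fuel


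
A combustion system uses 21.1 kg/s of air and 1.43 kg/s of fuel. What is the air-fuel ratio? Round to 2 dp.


AFR = m_air / m_fuel
AFR = 21.1 / 1.43 = 14.76


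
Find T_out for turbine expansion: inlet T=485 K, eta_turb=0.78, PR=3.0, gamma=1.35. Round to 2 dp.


T_out = T_in * (1 - eta * (1 - PR^(-(gamma-1)/gamma)))
Exponent = -(1.35-1)/1.35 = -0.25925926
PR^exp = 3.0^(-0.25925926) = 0.75214556
Factor = 1 - 0.78*(1 - 0.75214556) = 0.80667354
T_out = 485 * 0.80667354 = 391.24 K


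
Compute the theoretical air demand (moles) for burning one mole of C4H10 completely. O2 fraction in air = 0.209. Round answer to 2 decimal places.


Balanced combustion: C4H10 + 6.5 O2 -> 4 CO2 + 5 H2O
O2 needed = C + H/4 = 4 + 10/4 = 6.50 moles
Air moles = O2 / 0.209 = 6.50 / 0.209 = 31.10 moles air


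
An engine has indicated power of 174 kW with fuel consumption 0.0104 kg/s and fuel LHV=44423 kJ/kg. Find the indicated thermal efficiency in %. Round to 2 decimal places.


eta_ith = (IP / (mf * LHV)) * 100
Denominator = 0.0104 * 44423 = 461.9992 kW
eta_ith = (174 / 461.9992) * 100 = 37.66%


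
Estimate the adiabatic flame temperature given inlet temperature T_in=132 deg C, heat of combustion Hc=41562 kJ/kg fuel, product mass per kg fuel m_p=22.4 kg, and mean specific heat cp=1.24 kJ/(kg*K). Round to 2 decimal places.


T_ad = T_in + Hc / (m_p * cp)
Denominator = 22.4 * 1.24 = 27.7760
Temperature rise = 41562 / 27.7760 = 1496.33 K
T_ad = 132 + 1496.33 = 1628.33 deg C


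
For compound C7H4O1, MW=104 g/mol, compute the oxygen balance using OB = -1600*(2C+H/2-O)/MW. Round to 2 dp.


OB = -1600 * (2C + H/2 - O) / MW
Inner = 2*7 + 4/2 - 1 = 15.00
OB = -1600 * 15.00 / 104 = -230.77%


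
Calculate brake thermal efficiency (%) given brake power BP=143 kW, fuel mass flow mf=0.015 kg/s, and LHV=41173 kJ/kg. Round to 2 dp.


eta_BTE = (BP / (mf * LHV)) * 100
Denominator = 0.015 * 41173 = 617.5950 kW
eta_BTE = (143 / 617.5950) * 100 = 23.15%


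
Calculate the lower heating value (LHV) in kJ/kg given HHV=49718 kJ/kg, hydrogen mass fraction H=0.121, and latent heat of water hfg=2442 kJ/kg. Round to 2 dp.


LHV = HHV - hfg * 9 * H
Water correction = 2442 * 9 * 0.121 = 2659.338 kJ/kg
LHV = 49718 - 2659.338 = 47058.66 kJ/kg


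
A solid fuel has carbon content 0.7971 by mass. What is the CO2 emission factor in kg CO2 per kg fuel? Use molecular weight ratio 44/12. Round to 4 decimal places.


EF = C_frac * (M_CO2 / M_C)
EF = 0.7971 * (44/12)
EF = 0.7971 * 3.666667 = 2.9227 kg_CO2/kg_fuel


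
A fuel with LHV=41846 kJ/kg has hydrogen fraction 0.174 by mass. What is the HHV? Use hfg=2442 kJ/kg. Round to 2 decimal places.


HHV = LHV + hfg * 9 * H
Water addition = 2442 * 9 * 0.174 = 3824.172 kJ/kg
HHV = 41846 + 3824.172 = 45670.17 kJ/kg


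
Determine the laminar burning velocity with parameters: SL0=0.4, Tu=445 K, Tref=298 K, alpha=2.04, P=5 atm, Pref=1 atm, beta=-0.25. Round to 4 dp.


SL = SL0 * (Tu/Tref)^alpha * (P/Pref)^beta
T ratio = 445/298 = 1.49328859
(T ratio)^alpha = 1.49328859^2.04 = 2.265965
(P/Pref)^beta = 5^(-0.25) = 0.668740
SL = 0.4 * 2.265965 * 0.668740 = 0.6061 m/s


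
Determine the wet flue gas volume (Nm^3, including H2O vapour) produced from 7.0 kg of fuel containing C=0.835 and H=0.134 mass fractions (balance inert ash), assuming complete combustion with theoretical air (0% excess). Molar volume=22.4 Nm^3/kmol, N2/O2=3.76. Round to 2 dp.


Per kg fuel: CO2 = (C/12 kmol)*22.4 = (0.835/12)*22.4 = 1.55867 Nm^3
Per kg fuel: H2O = (H/2 kmol)*22.4 = (0.134/2)*22.4 = 1.50080 Nm^3
O2 needed per kg fuel = C/12 + H/4 = 0.835/12 + 0.134/4 = 0.10308333 kmol
Per kg fuel: N2 = O2*3.76*22.4 = 0.10308333*3.76*22.4 = 8.68209 Nm^3
Total per kg = 1.55867 + 1.50080 + 8.68209 = 11.74156 Nm^3
Total = 11.74156 * 7.0 = 82.19 Nm^3


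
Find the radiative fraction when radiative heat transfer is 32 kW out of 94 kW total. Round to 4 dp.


f_rad = Q_rad / Q_total
f_rad = 32 / 94 = 0.3404


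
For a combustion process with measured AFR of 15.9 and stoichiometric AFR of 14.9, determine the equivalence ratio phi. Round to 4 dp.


phi = AFR_stoich / AFR_actual
phi = 14.9 / 15.9 = 0.9371


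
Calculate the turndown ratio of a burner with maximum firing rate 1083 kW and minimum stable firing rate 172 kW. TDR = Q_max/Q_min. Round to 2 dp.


TDR = Q_max / Q_min
TDR = 1083 / 172 = 6.30


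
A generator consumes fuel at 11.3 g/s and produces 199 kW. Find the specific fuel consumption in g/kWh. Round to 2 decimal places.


SFC = (mf / BP) * 3600
Rate = 11.3 / 199 = 0.056784 g/(s*kW)
SFC = 0.056784 * 3600 = 204.42 g/kWh


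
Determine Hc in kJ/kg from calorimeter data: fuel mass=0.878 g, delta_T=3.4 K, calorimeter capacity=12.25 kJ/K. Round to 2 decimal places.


Hc = C_cal * delta_T / m_fuel
Q_released = 12.25 * 3.4 = 41.6500 kJ
m_fuel = 0.878 g = 0.878/1000 kg = 0.000878 kg
Hc = 41.6500 / 0.000878 = 47437.36 kJ/kg


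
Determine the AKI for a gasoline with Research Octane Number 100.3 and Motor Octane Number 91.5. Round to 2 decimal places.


AKI = (RON + MON) / 2
AKI = (100.3 + 91.5) / 2
AKI = 191.8 / 2 = 95.90


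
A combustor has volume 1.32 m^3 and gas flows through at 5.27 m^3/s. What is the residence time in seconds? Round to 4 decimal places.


tau = V / Q_flow
tau = 1.32 / 5.27 = 0.2505 s


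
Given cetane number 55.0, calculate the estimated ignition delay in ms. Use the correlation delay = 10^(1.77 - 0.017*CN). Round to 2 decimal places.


delay = 10^(1.77 - 0.017*CN)
Exponent = 1.77 - 0.017*55.0 = 0.8350
delay = 10^0.8350 = 6.84 ms


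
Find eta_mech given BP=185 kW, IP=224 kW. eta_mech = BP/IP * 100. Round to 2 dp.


eta_mech = (BP / IP) * 100
Ratio = 185 / 224 = 0.8259
eta_mech = 0.8259 * 100 = 82.59%


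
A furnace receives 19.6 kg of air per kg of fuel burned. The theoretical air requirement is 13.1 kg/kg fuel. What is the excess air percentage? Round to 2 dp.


Excess air = actual - stoichiometric = 19.6 - 13.1 = 6.50 kg/kg fuel
Excess air % = (excess / stoich) * 100 = (6.50 / 13.1) * 100 = 49.62%


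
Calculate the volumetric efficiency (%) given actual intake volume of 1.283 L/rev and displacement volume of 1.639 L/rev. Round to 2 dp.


eta_v = (V_actual / V_disp) * 100
Ratio = 1.283 / 1.639 = 0.7828
eta_v = 0.7828 * 100 = 78.28%


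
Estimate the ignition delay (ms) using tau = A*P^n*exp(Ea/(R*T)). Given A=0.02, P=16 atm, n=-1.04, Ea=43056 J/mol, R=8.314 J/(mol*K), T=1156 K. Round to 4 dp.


tau = A * P^n * exp(Ea/(R*T))
P^n = 16^(-1.04) = 0.05593907
Ea/(R*T) = 43056/(8.314*1156) = 4.479874
exp(Ea/(R*T)) = 88.223580
tau = 0.02 * 0.05593907 * 88.223580 = 0.0987 ms


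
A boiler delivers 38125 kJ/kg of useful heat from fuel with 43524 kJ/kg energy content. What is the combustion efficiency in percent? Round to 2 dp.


Efficiency = (Q_useful / Q_fuel) * 100
Efficiency = (38125 / 43524) * 100
Efficiency = 0.8760 * 100 = 87.60%


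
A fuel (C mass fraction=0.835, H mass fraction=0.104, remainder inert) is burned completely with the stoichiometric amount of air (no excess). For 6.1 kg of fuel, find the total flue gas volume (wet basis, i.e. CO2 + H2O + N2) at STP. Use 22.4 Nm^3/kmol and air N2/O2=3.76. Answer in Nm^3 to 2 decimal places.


Per kg fuel: CO2 = (C/12 kmol)*22.4 = (0.835/12)*22.4 = 1.55867 Nm^3
Per kg fuel: H2O = (H/2 kmol)*22.4 = (0.104/2)*22.4 = 1.16480 Nm^3
O2 needed per kg fuel = C/12 + H/4 = 0.835/12 + 0.104/4 = 0.09558333 kmol
Per kg fuel: N2 = O2*3.76*22.4 = 0.09558333*3.76*22.4 = 8.05041 Nm^3
Total per kg = 1.55867 + 1.16480 + 8.05041 = 10.77388 Nm^3
Total = 10.77388 * 6.1 = 65.72 Nm^3


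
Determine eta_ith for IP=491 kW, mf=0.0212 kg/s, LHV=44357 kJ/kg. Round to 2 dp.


eta_ith = (IP / (mf * LHV)) * 100
Denominator = 0.0212 * 44357 = 940.3684 kW
eta_ith = (491 / 940.3684) * 100 = 52.21%


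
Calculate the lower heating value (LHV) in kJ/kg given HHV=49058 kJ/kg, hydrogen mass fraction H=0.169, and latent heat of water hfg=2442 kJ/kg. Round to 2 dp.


LHV = HHV - hfg * 9 * H
Water correction = 2442 * 9 * 0.169 = 3714.282 kJ/kg
LHV = 49058 - 3714.282 = 45343.72 kJ/kg


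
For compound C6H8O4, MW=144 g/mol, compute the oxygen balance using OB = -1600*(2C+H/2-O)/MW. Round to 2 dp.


OB = -1600 * (2C + H/2 - O) / MW
Inner = 2*6 + 8/2 - 4 = 12.00
OB = -1600 * 12.00 / 144 = -133.33%


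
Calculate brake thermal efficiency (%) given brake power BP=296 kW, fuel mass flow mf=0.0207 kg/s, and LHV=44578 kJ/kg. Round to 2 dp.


eta_BTE = (BP / (mf * LHV)) * 100
Denominator = 0.0207 * 44578 = 922.7646 kW
eta_BTE = (296 / 922.7646) * 100 = 32.08%


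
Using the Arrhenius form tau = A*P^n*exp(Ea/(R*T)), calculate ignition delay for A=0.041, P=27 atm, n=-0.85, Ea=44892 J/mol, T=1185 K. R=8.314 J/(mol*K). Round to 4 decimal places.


tau = A * P^n * exp(Ea/(R*T))
P^n = 27^(-0.85) = 0.06072126
Ea/(R*T) = 44892/(8.314*1185) = 4.556597
exp(Ea/(R*T)) = 95.258726
tau = 0.041 * 0.06072126 * 95.258726 = 0.2372 ms


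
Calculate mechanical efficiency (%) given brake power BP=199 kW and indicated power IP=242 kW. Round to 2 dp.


eta_mech = (BP / IP) * 100
Ratio = 199 / 242 = 0.8223
eta_mech = 0.8223 * 100 = 82.23%


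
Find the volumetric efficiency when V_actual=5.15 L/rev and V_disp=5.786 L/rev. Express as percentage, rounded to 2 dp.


eta_v = (V_actual / V_disp) * 100
Ratio = 5.15 / 5.786 = 0.8901
eta_v = 0.8901 * 100 = 89.01%


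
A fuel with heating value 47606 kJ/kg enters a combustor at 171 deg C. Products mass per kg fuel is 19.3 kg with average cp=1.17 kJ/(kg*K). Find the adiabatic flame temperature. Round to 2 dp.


T_ad = T_in + Hc / (m_p * cp)
Denominator = 19.3 * 1.17 = 22.5810
Temperature rise = 47606 / 22.5810 = 2108.23 K
T_ad = 171 + 2108.23 = 2279.23 deg C


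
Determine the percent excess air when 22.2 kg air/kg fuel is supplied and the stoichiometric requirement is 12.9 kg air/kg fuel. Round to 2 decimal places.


Excess air = actual - stoichiometric = 22.2 - 12.9 = 9.30 kg/kg fuel
Excess air % = (excess / stoich) * 100 = (9.30 / 12.9) * 100 = 72.09%


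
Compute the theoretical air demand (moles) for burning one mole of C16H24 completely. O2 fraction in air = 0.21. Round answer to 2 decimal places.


Balanced combustion: C16H24 + 22 O2 -> 16 CO2 + 12 H2O
O2 needed = C + H/4 = 16 + 24/4 = 22.00 moles
Air moles = O2 / 0.21 = 22.00 / 0.21 = 104.76 moles air


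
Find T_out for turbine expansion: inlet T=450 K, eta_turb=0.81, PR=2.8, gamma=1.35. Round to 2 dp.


T_out = T_in * (1 - eta * (1 - PR^(-(gamma-1)/gamma)))
Exponent = -(1.35-1)/1.35 = -0.25925926
PR^exp = 2.8^(-0.25925926) = 0.76572026
Factor = 1 - 0.81*(1 - 0.76572026) = 0.81023341
T_out = 450 * 0.81023341 = 364.61 K


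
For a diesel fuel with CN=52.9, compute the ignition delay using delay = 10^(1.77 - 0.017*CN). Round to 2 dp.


delay = 10^(1.77 - 0.017*CN)
Exponent = 1.77 - 0.017*52.9 = 0.8707
delay = 10^0.8707 = 7.43 ms


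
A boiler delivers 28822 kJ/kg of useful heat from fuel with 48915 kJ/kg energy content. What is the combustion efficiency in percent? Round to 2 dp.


Efficiency = (Q_useful / Q_fuel) * 100
Efficiency = (28822 / 48915) * 100
Efficiency = 0.5892 * 100 = 58.92%


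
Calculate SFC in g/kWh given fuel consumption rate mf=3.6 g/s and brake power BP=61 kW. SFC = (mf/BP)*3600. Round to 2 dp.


SFC = (mf / BP) * 3600
Rate = 3.6 / 61 = 0.059016 g/(s*kW)
SFC = 0.059016 * 3600 = 212.46 g/kWh


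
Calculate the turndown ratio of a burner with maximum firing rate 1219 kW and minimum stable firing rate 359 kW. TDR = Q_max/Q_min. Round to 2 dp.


TDR = Q_max / Q_min
TDR = 1219 / 359 = 3.40


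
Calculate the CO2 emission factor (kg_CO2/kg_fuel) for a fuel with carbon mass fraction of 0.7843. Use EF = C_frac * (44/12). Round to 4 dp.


EF = C_frac * (M_CO2 / M_C)
EF = 0.7843 * (44/12)
EF = 0.7843 * 3.666667 = 2.8758 kg_CO2/kg_fuel


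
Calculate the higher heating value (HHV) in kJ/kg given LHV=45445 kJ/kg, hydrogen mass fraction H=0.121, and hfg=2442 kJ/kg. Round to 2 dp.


HHV = LHV + hfg * 9 * H
Water addition = 2442 * 9 * 0.121 = 2659.338 kJ/kg
HHV = 45445 + 2659.338 = 48104.34 kJ/kg


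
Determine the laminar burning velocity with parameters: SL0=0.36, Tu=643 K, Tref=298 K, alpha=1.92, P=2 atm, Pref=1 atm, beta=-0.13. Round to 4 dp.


SL = SL0 * (Tu/Tref)^alpha * (P/Pref)^beta
T ratio = 643/298 = 2.15771812
(T ratio)^alpha = 2.15771812^1.92 = 4.377940
(P/Pref)^beta = 2^(-0.13) = 0.913831
SL = 0.36 * 4.377940 * 0.913831 = 1.4403 m/s


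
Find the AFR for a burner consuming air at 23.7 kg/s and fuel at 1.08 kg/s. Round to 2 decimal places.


AFR = m_air / m_fuel
AFR = 23.7 / 1.08 = 21.94


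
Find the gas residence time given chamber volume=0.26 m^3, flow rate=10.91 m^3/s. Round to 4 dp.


tau = V / Q_flow
tau = 0.26 / 10.91 = 0.0238 s


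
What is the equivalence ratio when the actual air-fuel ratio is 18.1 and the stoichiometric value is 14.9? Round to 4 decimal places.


phi = AFR_stoich / AFR_actual
phi = 14.9 / 18.1 = 0.8232


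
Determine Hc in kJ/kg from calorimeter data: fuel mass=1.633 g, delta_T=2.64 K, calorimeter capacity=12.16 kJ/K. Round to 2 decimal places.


Hc = C_cal * delta_T / m_fuel
Q_released = 12.16 * 2.64 = 32.1024 kJ
m_fuel = 1.633 g = 1.633/1000 kg = 0.001633 kg
Hc = 32.1024 / 0.001633 = 19658.54 kJ/kg


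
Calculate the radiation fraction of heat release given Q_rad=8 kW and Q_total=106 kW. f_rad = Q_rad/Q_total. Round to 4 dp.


f_rad = Q_rad / Q_total
f_rad = 8 / 106 = 0.0755


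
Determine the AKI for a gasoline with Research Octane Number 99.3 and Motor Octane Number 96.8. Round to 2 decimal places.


AKI = (RON + MON) / 2
AKI = (99.3 + 96.8) / 2
AKI = 196.1 / 2 = 98.05


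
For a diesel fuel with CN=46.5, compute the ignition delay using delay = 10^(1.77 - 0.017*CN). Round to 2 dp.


delay = 10^(1.77 - 0.017*CN)
Exponent = 1.77 - 0.017*46.5 = 0.9795
delay = 10^0.9795 = 9.54 ms


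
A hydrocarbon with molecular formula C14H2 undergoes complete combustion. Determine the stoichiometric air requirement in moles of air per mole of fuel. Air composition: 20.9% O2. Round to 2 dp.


Balanced combustion: C14H2 + 14.5 O2 -> 14 CO2 + 1 H2O
O2 needed = C + H/4 = 14 + 2/4 = 14.50 moles
Air moles = O2 / 0.209 = 14.50 / 0.209 = 69.38 moles air


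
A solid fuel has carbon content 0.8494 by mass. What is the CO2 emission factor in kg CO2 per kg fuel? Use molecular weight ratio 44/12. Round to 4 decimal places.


EF = C_frac * (M_CO2 / M_C)
EF = 0.8494 * (44/12)
EF = 0.8494 * 3.666667 = 3.1145 kg_CO2/kg_fuel


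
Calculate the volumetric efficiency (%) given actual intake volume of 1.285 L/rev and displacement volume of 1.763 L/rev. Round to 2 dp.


eta_v = (V_actual / V_disp) * 100
Ratio = 1.285 / 1.763 = 0.7289
eta_v = 0.7289 * 100 = 72.89%


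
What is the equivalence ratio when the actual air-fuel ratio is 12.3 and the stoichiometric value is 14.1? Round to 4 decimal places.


phi = AFR_stoich / AFR_actual
phi = 14.1 / 12.3 = 1.1463


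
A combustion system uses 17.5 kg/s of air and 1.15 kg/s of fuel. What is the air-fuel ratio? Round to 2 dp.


AFR = m_air / m_fuel
AFR = 17.5 / 1.15 = 15.22


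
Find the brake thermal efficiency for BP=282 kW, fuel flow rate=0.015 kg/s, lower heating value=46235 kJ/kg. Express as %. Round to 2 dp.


eta_BTE = (BP / (mf * LHV)) * 100
Denominator = 0.015 * 46235 = 693.5250 kW
eta_BTE = (282 / 693.5250) * 100 = 40.66%


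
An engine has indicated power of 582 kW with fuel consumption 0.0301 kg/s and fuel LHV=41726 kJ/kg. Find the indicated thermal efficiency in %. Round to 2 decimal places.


eta_ith = (IP / (mf * LHV)) * 100
Denominator = 0.0301 * 41726 = 1255.9526 kW
eta_ith = (582 / 1255.9526) * 100 = 46.34%


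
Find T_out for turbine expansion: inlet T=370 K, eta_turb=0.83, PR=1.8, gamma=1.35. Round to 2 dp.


T_out = T_in * (1 - eta * (1 - PR^(-(gamma-1)/gamma)))
Exponent = -(1.35-1)/1.35 = -0.25925926
PR^exp = 1.8^(-0.25925926) = 0.85865408
Factor = 1 - 0.83*(1 - 0.85865408) = 0.88268289
T_out = 370 * 0.88268289 = 326.59 K


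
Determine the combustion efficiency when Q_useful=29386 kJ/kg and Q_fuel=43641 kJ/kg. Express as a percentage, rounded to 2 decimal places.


Efficiency = (Q_useful / Q_fuel) * 100
Efficiency = (29386 / 43641) * 100
Efficiency = 0.6734 * 100 = 67.34%


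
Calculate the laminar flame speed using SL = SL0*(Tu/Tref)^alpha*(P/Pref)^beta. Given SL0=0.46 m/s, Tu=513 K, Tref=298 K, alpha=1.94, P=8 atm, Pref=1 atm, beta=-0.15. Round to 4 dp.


SL = SL0 * (Tu/Tref)^alpha * (P/Pref)^beta
T ratio = 513/298 = 1.72147651
(T ratio)^alpha = 1.72147651^1.94 = 2.868456
(P/Pref)^beta = 8^(-0.15) = 0.732043
SL = 0.46 * 2.868456 * 0.732043 = 0.9659 m/s


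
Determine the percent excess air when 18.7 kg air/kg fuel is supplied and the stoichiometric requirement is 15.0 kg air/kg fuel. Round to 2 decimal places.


Excess air = actual - stoichiometric = 18.7 - 15.0 = 3.70 kg/kg fuel
Excess air % = (excess / stoich) * 100 = (3.70 / 15.0) * 100 = 24.67%


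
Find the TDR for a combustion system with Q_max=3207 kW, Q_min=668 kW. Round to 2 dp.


TDR = Q_max / Q_min
TDR = 3207 / 668 = 4.80


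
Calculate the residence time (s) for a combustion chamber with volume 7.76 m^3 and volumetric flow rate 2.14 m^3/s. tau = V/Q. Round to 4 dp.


tau = V / Q_flow
tau = 7.76 / 2.14 = 3.6262 s
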